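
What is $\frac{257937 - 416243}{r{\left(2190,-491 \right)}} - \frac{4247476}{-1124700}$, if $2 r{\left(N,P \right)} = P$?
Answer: $\frac{89544756779}{138056925} \approx 648.61$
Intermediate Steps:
$r{\left(N,P \right)} = \frac{P}{2}$
$\frac{257937 - 416243}{r{\left(2190,-491 \right)}} - \frac{4247476}{-1124700} = \frac{257937 - 416243}{\frac{1}{2} \left(-491\right)} - \frac{4247476}{-1124700} = - \frac{158306}{- \frac{491}{2}} - - \frac{1061869}{281175} = \left(-158306\right) \left(- \frac{2}{491}\right) + \frac{1061869}{281175} = \frac{316612}{491} + \frac{1061869}{281175} = \frac{89544756779}{138056925}$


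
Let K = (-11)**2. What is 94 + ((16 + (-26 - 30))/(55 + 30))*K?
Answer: 630/17 ≈ 37.059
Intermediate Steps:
K = 121
94 + ((16 + (-26 - 30))/(55 + 30))*K = 94 + ((16 + (-26 - 30))/(55 + 30))*121 = 94 + ((16 - 56)/85)*121 = 94 - 40*1/85*121 = 94 - 8/17*121 = 94 - 968/17 = 630/17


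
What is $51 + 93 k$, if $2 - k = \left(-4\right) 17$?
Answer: $6561$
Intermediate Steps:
$k = 70$ ($k = 2 - \left(-4\right) 17 = 2 - -68 = 2 + 68 = 70$)
$51 + 93 k = 51 + 93 \cdot 70 = 51 + 6510 = 6561$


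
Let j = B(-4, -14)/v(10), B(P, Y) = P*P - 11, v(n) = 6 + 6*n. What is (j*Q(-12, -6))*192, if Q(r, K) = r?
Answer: -1920/11 ≈ -174.55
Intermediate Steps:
B(P, Y) = -11 + P**2 (B(P, Y) = P**2 - 11 = -11 + P**2)
j = 5/66 (j = (-11 + (-4)**2)/(6 + 6*10) = (-11 + 16)/(6 + 60) = 5/66 ≈ 0.075758)
(j*Q(-12, -6))*192 = ((5/66)*(-12))*192 = -10/11*192 = -1920/11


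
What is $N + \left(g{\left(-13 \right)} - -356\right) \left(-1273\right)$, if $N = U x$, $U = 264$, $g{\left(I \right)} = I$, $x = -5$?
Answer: $-437959$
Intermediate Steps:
$N = -1320$ ($N = 264 \left(-5\right) = -1320$)
$N + \left(g{\left(-13 \right)} - -356\right) \left(-1273\right) = -1320 + \left(-13 - -356\right) \left(-1273\right) = -1320 + \left(-13 + 356\right) \left(-1273\right) = -1320 + 343 \left(-1273\right) = -1320 - 436639 = -437959$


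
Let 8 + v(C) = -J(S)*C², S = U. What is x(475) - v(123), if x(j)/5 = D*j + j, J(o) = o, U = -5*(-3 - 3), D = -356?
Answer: -389247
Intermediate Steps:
U = 30 (U = -5*(-6) = 30)
S = 30
x(j) = -1775*j (x(j) = 5*(-356*j + j) = 5*(-355*j) = -1775*j)
v(C) = -8 - 30*C²
x(475) - v(123) = -1775*475 - (-8 - 30*123²) = -843125 - (-8 - 30*15129) = -843125 - (-8 - 453870) = -843125 - 1*(-453878) = -843125 + 453878 = -389247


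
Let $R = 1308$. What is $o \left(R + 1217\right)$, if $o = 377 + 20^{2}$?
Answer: $1961925$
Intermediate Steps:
$o = 777$ ($o = 377 + 400 = 777$)
$o \left(R + 1217\right) = 777 \left(1308 + 1217\right) = 777 \cdot 2525 = 1961925$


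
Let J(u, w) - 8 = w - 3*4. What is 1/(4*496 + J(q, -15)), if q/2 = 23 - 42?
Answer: 1/1965 ≈ 0.00050891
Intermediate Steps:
q = -38 (q = 2*(23 - 42) = 2*(-19) = -38)
J(u, w) = -4 + w (J(u, w) = 8 + (w - 3*4) = 8 + (w - 12) = 8 + (-12 + w) = -4 + w)
1/(4*496 + J(q, -15)) = 1/(4*496 + (-4 - 15)) = 1/(1984 - 19) = 1/1965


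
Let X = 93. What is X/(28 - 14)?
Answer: 93/14 ≈ 6.6429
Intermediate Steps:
X/(28 - 14) = 93/(28 - 14) = 93/14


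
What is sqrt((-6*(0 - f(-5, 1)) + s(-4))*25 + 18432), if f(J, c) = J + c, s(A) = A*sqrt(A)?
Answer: 2*sqrt(4458 - 50*I) ≈ 133.54 - 0.74885*I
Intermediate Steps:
s(A) = A**(3/2)
sqrt((-6*(0 - f(-5, 1)) + s(-4))*25 + 18432) = sqrt((-6*(0 - (-5 + 1)) + (-4)**(3/2))*25 + 18432) = sqrt((-6*(0 - 1*(-4)) - 8*I)*25 + 18432) = sqrt((-6*(0 + 4) - 8*I)*25 + 18432) = sqrt((-6*4 - 8*I)*25 + 18432) = sqrt((-24 - 8*I)*25 + 18432) = sqrt((-600 - 200*I) + 18432) = sqrt(17832 - 200*I)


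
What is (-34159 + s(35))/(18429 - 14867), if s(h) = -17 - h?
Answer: -34211/3562 ≈ -9.6044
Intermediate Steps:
(-34159 + s(35))/(18429 - 14867) = (-34159 + (-17 - 1*35))/(18429 - 14867) = (-34159 + (-17 - 35))/3562 = (-34159 - 52)*(1/3562) = -34211*1/3562 = -34211/3562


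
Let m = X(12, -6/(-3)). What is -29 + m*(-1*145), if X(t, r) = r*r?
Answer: -609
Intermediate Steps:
X(t, r) = r²
m = 4 (m = (-6/(-3))² = (-6*(-⅓))² = 2² = 4)
-29 + m*(-1*145) = -29 + 4*(-1*145) = -29 + 4*(-145) = -29 - 580 = -609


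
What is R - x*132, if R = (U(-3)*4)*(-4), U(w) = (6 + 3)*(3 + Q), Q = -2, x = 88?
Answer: -11760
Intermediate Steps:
U(w) = 9 (U(w) = (6 + 3)*(3 - 2) = 9*1 = 9)
R = -144 (R = (9*4)*(-4) = 36*(-4) = -144)
R - x*132 = -144 - 1*88*132 = -144 - 88*132 = -144 - 11616 = -11760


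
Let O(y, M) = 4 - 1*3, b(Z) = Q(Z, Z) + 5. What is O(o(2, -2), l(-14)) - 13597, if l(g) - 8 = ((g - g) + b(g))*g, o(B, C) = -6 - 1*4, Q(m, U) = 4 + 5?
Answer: -13596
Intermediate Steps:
Q(m, U) = 9
o(B, C) = -10 (o(B, C) = -6 - 4 = -10)
b(Z) = 14 (b(Z) = 9 + 5 = 14)
l(g) = 8 + 14*g (l(g) = 8 + ((g - g) + 14)*g = 8 + (0 + 14)*g = 8 + 14*g)
O(y, M) = 1 (O(y, M) = 4 - 3 = 1)
O(o(2, -2), l(-14)) - 13597 = 1 - 13597 = -13596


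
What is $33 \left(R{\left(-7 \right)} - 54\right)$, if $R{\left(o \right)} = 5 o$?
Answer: $-2937$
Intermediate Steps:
$33 \left(R{\left(-7 \right)} - 54\right) = 33 \left(5 \left(-7\right) - 54\right) = 33 \left(-35 - 54\right) = 33 \left(-89\right) = -2937$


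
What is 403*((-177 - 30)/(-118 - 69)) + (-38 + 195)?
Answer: 112780/187 ≈ 603.10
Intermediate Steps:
403*((-177 - 30)/(-118 - 69)) + (-38 + 195) = 403*(-207/(-187)) + 157 = 403*(-207*(-1/187)) + 157 = 403*(207/187) + 157 = 83421/187 + 157 = 112780/187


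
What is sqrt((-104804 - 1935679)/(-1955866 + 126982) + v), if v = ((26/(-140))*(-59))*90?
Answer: sqrt(4494659599632139)/2133698 ≈ 31.421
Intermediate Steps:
v = 6903/7 (v = ((26*(-1/140))*(-59))*90 = -13/70*(-59)*90 = (767/70)*90 = 6903/7 ≈ 986.14)
sqrt((-104804 - 1935679)/(-1955866 + 126982) + v) = sqrt((-104804 - 1935679)/(-1955866 + 126982) + 6903/7) = sqrt(-2040483/(-1828884) + 6903/7) = sqrt(-2040483*(-1/1828884) + 6903/7) = sqrt(680161/609628 + 6903/7) = sqrt(4213023211/4267396) = sqrt(4494659599632139)/2133698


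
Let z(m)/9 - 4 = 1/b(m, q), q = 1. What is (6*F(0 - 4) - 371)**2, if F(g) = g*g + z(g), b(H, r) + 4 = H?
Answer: 69169/16 ≈ 4323.1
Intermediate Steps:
b(H, r) = -4 + H
z(m) = 36 + 9/(-4 + m)
F(g) = g**2 + 9*(-15 + 4*g)/(-4 + g) (F(g) = g*g + 9*(-15 + 4*g)/(-4 + g) = g**2 + 9*(-15 + 4*g)/(-4 + g))
(6*F(0 - 4) - 371)**2 = (6*((9 + (-4 + (0 - 4))*(36 + (0 - 4)**2))/(-4 + (0 - 4))) - 371)**2 = (6*((9 + (-4 - 4)*(36 + (-4)**2))/(-4 - 4)) - 371)**2 = (6*((9 - 8*(36 + 16))/(-8)) - 371)**2 = (6*(-(9 - 8*52)/8) - 371)**2 = (6*(-(9 - 416)/8) - 371)**2 = (6*(-1/8*(-407)) - 371)**2 = (6*(407/8) - 371)**2 = (1221/4 - 371)**2 = (-263/4)**2 = 69169/16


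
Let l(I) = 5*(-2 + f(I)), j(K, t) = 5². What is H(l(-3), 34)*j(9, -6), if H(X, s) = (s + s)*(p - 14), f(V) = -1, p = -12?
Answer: -44200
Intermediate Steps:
j(K, t) = 25
l(I) = -15 (l(I) = 5*(-2 - 1) = 5*(-3) = -15)
H(X, s) = -52*s (H(X, s) = (s + s)*(-12 - 14) = (2*s)*(-26) = -52*s)
H(l(-3), 34)*j(9, -6) = -52*34*25 = -1768*25 = -44200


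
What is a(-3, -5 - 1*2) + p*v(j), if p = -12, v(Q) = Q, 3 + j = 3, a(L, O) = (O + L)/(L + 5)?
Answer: -5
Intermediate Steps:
a(L, O) = (L + O)/(5 + L)
j = 0 (j = -3 + 3 = 0)
a(-3, -5 - 1*2) + p*v(j) = (-3 + (-5 - 1*2))/(5 - 3) - 12*0 = (-3 + (-5 - 2))/2 + 0 = (-3 - 7)/2 + 0 = (1/2)*(-10) + 0 = -5 + 0 = -5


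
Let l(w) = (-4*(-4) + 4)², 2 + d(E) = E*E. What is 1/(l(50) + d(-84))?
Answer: 1/7454 ≈ 0.00013416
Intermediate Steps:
d(E) = -2 + E² (d(E) = -2 + E*E = -2 + E²)
l(w) = 400 (l(w) = (16 + 4)² = 20² = 400)
1/(l(50) + d(-84)) = 1/(400 + (-2 + (-84)²)) = 1/(400 + (-2 + 7056)) = 1/(400 + 7054) = 1/7454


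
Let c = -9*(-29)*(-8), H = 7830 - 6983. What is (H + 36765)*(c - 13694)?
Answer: -593592584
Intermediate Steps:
H = 847
c = -2088 (c = 261*(-8) = -2088)
(H + 36765)*(c - 13694) = (847 + 36765)*(-2088 - 13694) = 37612*(-15782) = -593592584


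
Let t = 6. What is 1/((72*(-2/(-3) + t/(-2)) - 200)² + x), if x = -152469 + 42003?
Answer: 1/24958 ≈ 4.0067e-5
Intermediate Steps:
x = -110466
1/((72*(-2/(-3) + t/(-2)) - 200)² + x) = 1/((72*(-2/(-3) + 6/(-2)) - 200)² - 110466) = 1/((72*(-2*(-⅓) + 6*(-½)) - 200)² - 110466) = 1/((72*(⅔ - 3) - 200)² - 110466) = 1/((72*(-7/3) - 200)² - 110466) = 1/((-168 - 200)² - 110466) = 1/((-368)² - 110466) = 1/(135424 - 110466) = 1/24958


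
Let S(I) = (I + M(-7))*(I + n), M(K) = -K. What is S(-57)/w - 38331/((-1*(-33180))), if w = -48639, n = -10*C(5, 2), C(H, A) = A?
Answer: -664041503/537947340 ≈ -1.2344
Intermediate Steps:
n = -20 (n = -10*2 = -20)
S(I) = (-20 + I)*(7 + I) (S(I) = (I - 1*(-7))*(I - 20) = (I + 7)*(-20 + I) = (7 + I)*(-20 + I) = (-20 + I)*(7 + I))
S(-57)/w - 38331/((-1*(-33180))) = (-140 + (-57)**2 - 13*(-57))/(-48639) - 38331/((-1*(-33180))) = (-140 + 3249 + 741)*(-1/48639) - 38331/33180 = 3850*(-1/48639) - 38331*1/33180 = -3850/48639 - 12777/11060 = -664041503/537947340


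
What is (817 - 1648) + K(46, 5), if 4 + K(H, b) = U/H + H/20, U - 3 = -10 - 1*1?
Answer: -191561/230 ≈ -832.87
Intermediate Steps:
U = -8 (U = 3 + (-10 - 1*1) = 3 + (-10 - 1) = 3 - 11 = -8)
K(H, b) = -4 - 8/H + H/20 (K(H, b) = -4 + (-8/H + H/20) = -4 - 8/H + H/20)
(817 - 1648) + K(46, 5) = (817 - 1648) + (-4 - 8/46 + (1/20)*46) = -831 + (-4 - 8*1/46 + 23/10) = -831 + (-4 - 4/23 + 23/10) = -831 - 431/230 = -191561/230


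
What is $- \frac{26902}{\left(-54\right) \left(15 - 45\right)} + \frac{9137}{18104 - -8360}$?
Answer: $- \frac{174283147}{10717920} \approx -16.261$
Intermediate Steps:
$- \frac{26902}{\left(-54\right) \left(15 - 45\right)} + \frac{9137}{18104 - -8360} = - \frac{26902}{\left(-54\right) \left(-30\right)} + \frac{9137}{18104 + 8360} = - \frac{26902}{1620} + \frac{9137}{26464} = \left(-26902\right) \frac{1}{1620} + 9137 \cdot \frac{1}{26464} = - \frac{13451}{810} + \frac{9137}{26464} = - \frac{174283147}{10717920}$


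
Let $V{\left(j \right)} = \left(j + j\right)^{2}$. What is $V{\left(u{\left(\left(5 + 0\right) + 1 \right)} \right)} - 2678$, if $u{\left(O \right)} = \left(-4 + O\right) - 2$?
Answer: $-2678$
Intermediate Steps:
$u{\left(O \right)} = -6 + O$
$V{\left(j \right)} = 4 j^{2}$ ($V{\left(j \right)} = \left(2 j\right)^{2} = 4 j^{2}$)
$V{\left(u{\left(\left(5 + 0\right) + 1 \right)} \right)} - 2678 = 4 \left(-6 + \left(\left(5 + 0\right) + 1\right)\right)^{2} - 2678 = 4 \left(-6 + \left(5 + 1\right)\right)^{2} - 2678 = 4 \left(-6 + 6\right)^{2} - 2678 = 4 \cdot 0^{2} - 2678 = 4 \cdot 0 - 2678 = 0 - 2678 = -2678$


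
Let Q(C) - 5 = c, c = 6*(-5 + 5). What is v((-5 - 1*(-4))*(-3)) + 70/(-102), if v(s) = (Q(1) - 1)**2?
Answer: 781/51 ≈ 15.314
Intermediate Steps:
c = 0 (c = 6*0 = 0)
Q(C) = 5 (Q(C) = 5 + 0 = 5)
v(s) = 16 (v(s) = (5 - 1)**2 = 4**2 = 16)
v((-5 - 1*(-4))*(-3)) + 70/(-102) = 16 + 70/(-102) = 16 + 70*(-1/102) = 16 - 35/51 = 781/51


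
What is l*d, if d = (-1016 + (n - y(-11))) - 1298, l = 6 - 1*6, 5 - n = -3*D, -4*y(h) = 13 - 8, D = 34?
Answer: 0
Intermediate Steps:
y(h) = -5/4 (y(h) = -(13 - 8)/4 = -¼*5 = -5/4)
n = 107 (n = 5 - (-3)*34 = 5 - 1*(-102) = 5 + 102 = 107)
l = 0 (l = 6 - 6 = 0)
d = -8823/4 (d = (-1016 + (107 - 1*(-5/4))) - 1298 = (-1016 + (107 + 5/4)) - 1298 = (-1016 + 433/4) - 1298 = -3631/4 - 1298 = -8823/4 ≈ -2205.8)
l*d = 0*(-8823/4) = 0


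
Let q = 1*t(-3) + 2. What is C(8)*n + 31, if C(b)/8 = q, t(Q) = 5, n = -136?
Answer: -7585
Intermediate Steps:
q = 7 (q = 1*5 + 2 = 5 + 2 = 7)
C(b) = 56 (C(b) = 8*7 = 56)
C(8)*n + 31 = 56*(-136) + 31 = -7616 + 31 = -7585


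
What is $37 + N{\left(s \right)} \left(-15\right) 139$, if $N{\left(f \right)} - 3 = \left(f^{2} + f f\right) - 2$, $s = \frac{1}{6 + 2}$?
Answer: $- \frac{67621}{32} \approx -2113.2$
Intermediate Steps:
$s = \frac{1}{8} \approx 0.125$
$N{\left(f \right)} = 1 + 2 f^{2}$ ($N{\left(f \right)} = 3 - \left(2 - f^{2} - f f\right) = 3 + \left(\left(f^{2} + f^{2}\right) - 2\right) = 3 + \left(2 f^{2} - 2\right) = 3 + \left(-2 + 2 f^{2}\right) = 1 + 2 f^{2}$)
$37 + N{\left(s \right)} \left(-15\right) 139 = 37 + \left(1 + \frac{2}{64}\right) \left(-15\right) 139 = 37 + \left(1 + 2 \cdot \frac{1}{64}\right) \left(-15\right) 139 = 37 + \left(1 + \frac{1}{32}\right) \left(-15\right) 139 = 37 + \frac{33}{32} \left(-15\right) 139 = 37 - \frac{68805}{32} = - \frac{67621}{32}$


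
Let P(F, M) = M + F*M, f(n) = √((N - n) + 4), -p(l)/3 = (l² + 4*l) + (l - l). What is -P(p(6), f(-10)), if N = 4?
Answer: 537*√2 ≈ 759.43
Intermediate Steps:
p(l) = -12*l - 3*l² (p(l) = -3*((l² + 4*l) + (l - l)) = -3*((l² + 4*l) + 0) = -3*(l² + 4*l) = -12*l - 3*l²)
f(n) = √(8 - n) (f(n) = √((4 - n) + 4) = √(8 - n))
-P(p(6), f(-10)) = -√(8 - 1*(-10))*(1 - 3*6*(4 + 6)) = -√(8 + 10)*(1 - 3*6*10) = -√18*(1 - 180) = -3*√2*(-179) = -(-537)*√2 = 537*√2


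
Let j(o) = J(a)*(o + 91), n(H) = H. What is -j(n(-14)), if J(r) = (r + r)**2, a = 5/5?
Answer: -308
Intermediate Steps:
a = 1 (a = 5*(1/5) = 1)
J(r) = 4*r**2 (J(r) = (2*r)**2 = 4*r**2)
j(o) = 364 + 4*o (j(o) = (4*1**2)*(o + 91) = (4*1)*(91 + o) = 4*(91 + o) = 364 + 4*o)
-j(n(-14)) = -(364 + 4*(-14)) = -(364 - 56) = -1*308 = -308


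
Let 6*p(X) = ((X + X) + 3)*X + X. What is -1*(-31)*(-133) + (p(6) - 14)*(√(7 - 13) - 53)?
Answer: -4229 + 2*I*√6 ≈ -4229.0 + 4.899*I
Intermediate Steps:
p(X) = X/6 + X*(3 + 2*X)/6 (p(X) = (((X + X) + 3)*X + X)/6 = ((2*X + 3)*X + X)/6 = ((3 + 2*X)*X + X)/6 = (X*(3 + 2*X) + X)/6 = (X + X*(3 + 2*X))/6 = X/6 + X*(3 + 2*X)/6)
-1*(-31)*(-133) + (p(6) - 14)*(√(7 - 13) - 53) = -1*(-31)*(-133) + ((⅓)*6*(2 + 6) - 14)*(√(7 - 13) - 53) = 31*(-133) + ((⅓)*6*8 - 14)*(√(-6) - 53) = -4123 + (16 - 14)*(I*√6 - 53) = -4123 + 2*(-53 + I*√6) = -4123 + (-106 + 2*I*√6) = -4229 + 2*I*√6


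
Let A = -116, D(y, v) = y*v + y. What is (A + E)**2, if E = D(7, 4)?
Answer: 6561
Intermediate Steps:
D(y, v) = y + v*y (D(y, v) = v*y + y = y + v*y)
E = 35 (E = 7*(1 + 4) = 7*5 = 35)
(A + E)**2 = (-116 + 35)**2 = (-81)**2 = 6561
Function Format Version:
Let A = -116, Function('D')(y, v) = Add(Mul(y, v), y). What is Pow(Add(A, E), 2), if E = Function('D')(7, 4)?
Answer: 6561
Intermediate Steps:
Function('D')(y, v) = Add(y, Mul(v, y)) (Function('D')(y, v) = Add(Mul(v, y), y) = Add(y, Mul(v, y)))
E = 35 (E = Mul(7, Add(1, 4)) = Mul(7, 5) = 35)
Pow(Add(A, E), 2) = Pow(Add(-116, 35), 2) = Pow(-81, 2) = 6561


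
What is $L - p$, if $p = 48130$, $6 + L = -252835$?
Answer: $-300971$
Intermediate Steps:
$L = -252841$ ($L = -6 - 252835 = -252841$)
$L - p = -252841 - 48130 = -300971$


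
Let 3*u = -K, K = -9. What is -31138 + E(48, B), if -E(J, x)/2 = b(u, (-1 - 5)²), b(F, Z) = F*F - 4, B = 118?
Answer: -31148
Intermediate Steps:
u = 3 (u = (-1*(-9))/3 = (⅓)*9 = 3)
b(F, Z) = -4 + F² (b(F, Z) = F² - 4 = -4 + F²)
E(J, x) = -10 (E(J, x) = -2*(-4 + 3²) = -2*(-4 + 9) = -2*5 = -10)
-31138 + E(48, B) = -31138 - 10 = -31148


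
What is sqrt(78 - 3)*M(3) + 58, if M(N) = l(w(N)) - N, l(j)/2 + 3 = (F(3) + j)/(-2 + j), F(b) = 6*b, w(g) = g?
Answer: 58 + 165*sqrt(3) ≈ 343.79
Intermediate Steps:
l(j) = -6 + 2*(18 + j)/(-2 + j) (l(j) = -6 + 2*((6*3 + j)/(-2 + j)) = -6 + 2*((18 + j)/(-2 + j)) = -6 + 2*(18 + j)/(-2 + j))
M(N) = -N + 4*(12 - N)/(-2 + N) (M(N) = 4*(12 - N)/(-2 + N) - N = -N + 4*(12 - N)/(-2 + N))
sqrt(78 - 3)*M(3) + 58 = sqrt(78 - 3)*((48 - 1*3**2 - 2*3)/(-2 + 3)) + 58 = sqrt(75)*((48 - 1*9 - 6)/1) + 58 = (5*sqrt(3))*(1*(48 - 9 - 6)) + 58 = (5*sqrt(3))*(1*33) + 58 = (5*sqrt(3))*33 + 58 = 165*sqrt(3) + 58 = 58 + 165*sqrt(3)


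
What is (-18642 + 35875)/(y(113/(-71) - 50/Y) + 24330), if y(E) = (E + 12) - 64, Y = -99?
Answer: 121130757/170642425 ≈ 0.70985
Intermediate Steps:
y(E) = -52 + E (y(E) = (12 + E) - 64 = -52 + E)
(-18642 + 35875)/(y(113/(-71) - 50/Y) + 24330) = (-18642 + 35875)/((-52 + (113/(-71) - 50/(-99))) + 24330) = 17233/((-52 + (113*(-1/71) - 50*(-1/99))) + 24330) = 17233/((-52 + (-113/71 + 50/99)) + 24330) = 17233/((-52 - 7637/7029) + 24330) = 17233/(-373145/7029 + 24330) = 17233/(170642425/7029) = 17233*(7029/170642425) = 121130757/170642425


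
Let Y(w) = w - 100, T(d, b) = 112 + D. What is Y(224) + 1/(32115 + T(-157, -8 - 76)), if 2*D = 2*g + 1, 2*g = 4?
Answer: 7992918/64459 ≈ 124.00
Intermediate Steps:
g = 2 (g = (½)*4 = 2)
D = 5/2 (D = (2*2 + 1)/2 = (4 + 1)/2 = (½)*5 = 5/2 ≈ 2.5000)
T(d, b) = 229/2 (T(d, b) = 112 + 5/2 = 229/2)
Y(w) = -100 + w
Y(224) + 1/(32115 + T(-157, -8 - 76)) = (-100 + 224) + 1/(32115 + 229/2) = 124 + 1/(64459/2) = 124 + 2/64459 = 7992918/64459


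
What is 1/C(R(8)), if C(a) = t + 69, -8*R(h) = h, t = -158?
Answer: -1/89 ≈ -0.011236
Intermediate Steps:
R(h) = -h/8
C(a) = -89 (C(a) = -158 + 69 = -89)
1/C(R(8)) = 1/(-89) = -1/89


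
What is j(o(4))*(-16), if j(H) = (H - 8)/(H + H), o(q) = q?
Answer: 8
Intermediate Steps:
j(H) = (-8 + H)/(2*H) (j(H) = (-8 + H)/((2*H)) = (-8 + H)*(1/(2*H)) = (-8 + H)/(2*H))
j(o(4))*(-16) = ((½)*(-8 + 4)/4)*(-16) = ((½)*(¼)*(-4))*(-16) = -½*(-16) = 8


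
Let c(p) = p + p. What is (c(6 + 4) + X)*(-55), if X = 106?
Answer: -6930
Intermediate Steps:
c(p) = 2*p
(c(6 + 4) + X)*(-55) = (2*(6 + 4) + 106)*(-55) = (2*10 + 106)*(-55) = (20 + 106)*(-55) = 126*(-55) = -6930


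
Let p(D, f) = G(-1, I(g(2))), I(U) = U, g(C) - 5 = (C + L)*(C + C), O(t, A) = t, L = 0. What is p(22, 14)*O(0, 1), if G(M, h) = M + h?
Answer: 0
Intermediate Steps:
g(C) = 5 + 2*C² (g(C) = 5 + (C + 0)*(C + C) = 5 + C*(2*C) = 5 + 2*C²)
p(D, f) = 12 (p(D, f) = -1 + (5 + 2*2²) = -1 + (5 + 2*4) = -1 + (5 + 8) = -1 + 13 = 12)
p(22, 14)*O(0, 1) = 12*0 = 0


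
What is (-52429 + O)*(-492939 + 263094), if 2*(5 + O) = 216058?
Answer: -12778232775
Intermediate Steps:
O = 108024 (O = -5 + (1/2)*216058 = -5 + 108029 = 108024)
(-52429 + O)*(-492939 + 263094) = (-52429 + 108024)*(-492939 + 263094) = 55595*(-229845) = -12778232775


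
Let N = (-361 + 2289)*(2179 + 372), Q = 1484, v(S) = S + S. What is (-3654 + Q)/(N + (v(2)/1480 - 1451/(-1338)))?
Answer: -134285025/304358499736 ≈ -0.00044121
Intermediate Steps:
v(S) = 2*S
N = 4918328 (N = 1928*2551 = 4918328)
(-3654 + Q)/(N + (v(2)/1480 - 1451/(-1338))) = (-3654 + 1484)/(4918328 + ((2*2)/1480 - 1451/(-1338))) = -2170/(4918328 + (4*(1/1480) - 1451*(-1/1338))) = -2170/(4918328 + (1/370 + 1451/1338)) = -2170/(4918328 + 134552/123765) = -2170/608716999472/123765 = -2170*123765/608716999472 = -134285025/304358499736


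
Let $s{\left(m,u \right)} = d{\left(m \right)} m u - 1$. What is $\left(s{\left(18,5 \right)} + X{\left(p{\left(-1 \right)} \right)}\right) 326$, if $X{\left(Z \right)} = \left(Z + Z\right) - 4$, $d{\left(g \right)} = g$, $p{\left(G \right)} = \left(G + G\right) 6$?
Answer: $518666$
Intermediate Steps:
$p{\left(G \right)} = 12 G$ ($p{\left(G \right)} = 2 G 6 = 12 G$)
$X{\left(Z \right)} = -4 + 2 Z$ ($X{\left(Z \right)} = 2 Z - 4 = -4 + 2 Z$)
$s{\left(m,u \right)} = -1 + u m^{2}$ ($s{\left(m,u \right)} = m m u - 1 = m^{2} u - 1 = u m^{2} - 1 = -1 + u m^{2}$)
$\left(s{\left(18,5 \right)} + X{\left(p{\left(-1 \right)} \right)}\right) 326 = \left(\left(-1 + 5 \cdot 18^{2}\right) + \left(-4 + 2 \cdot 12 \left(-1\right)\right)\right) 326 = \left(\left(-1 + 5 \cdot 324\right) + \left(-4 + 2 \left(-12\right)\right)\right) 326 = \left(\left(-1 + 1620\right) - 28\right) 326 = \left(1619 - 28\right) 326 = 1591 \cdot 326 = 518666$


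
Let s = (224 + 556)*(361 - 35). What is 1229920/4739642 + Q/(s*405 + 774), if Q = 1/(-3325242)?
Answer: 210591392050835245859/811538804639827060668 ≈ 0.25950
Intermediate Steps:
Q = -1/3325242 ≈ -3.0073e-7
s = 254280 (s = 780*326 = 254280)
1229920/4739642 + Q/(s*405 + 774) = 1229920/4739642 - 1/(3325242*(254280*405 + 774)) = 1229920*(1/4739642) - 1/(3325242*(102983400 + 774)) = 614960/2369821 - 1/3325242/102984174 = 614960/2369821 - 1/3325242*1/102984174 = 614960/2369821 - 1/342447300720108 = 210591392050835245859/811538804639827060668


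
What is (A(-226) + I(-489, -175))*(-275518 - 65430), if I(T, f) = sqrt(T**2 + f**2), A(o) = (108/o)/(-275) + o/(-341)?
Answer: -218248997552/963325 - 340948*sqrt(269746) ≈ -1.7731e+8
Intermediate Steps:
A(o) = -108/(275*o) - o/341 (A(o) = (108/o)*(-1/275) + o*(-1/341) = -108/(275*o) - o/341)
(A(-226) + I(-489, -175))*(-275518 - 65430) = ((-108/275/(-226) - 1/341*(-226)) + sqrt((-489)**2 + (-175)**2))*(-275518 - 65430) = ((-108/275*(-1/226) + 226/341) + sqrt(239121 + 30625))*(-340948) = ((54/31075 + 226/341) + sqrt(269746))*(-340948) = (640124/963325 + sqrt(269746))*(-340948) = -218248997552/963325 - 340948*sqrt(269746)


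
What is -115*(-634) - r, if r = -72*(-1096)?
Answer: -6002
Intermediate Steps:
r = 78912
-115*(-634) - r = -115*(-634) - 1*78912 = 72910 - 78912 = -6002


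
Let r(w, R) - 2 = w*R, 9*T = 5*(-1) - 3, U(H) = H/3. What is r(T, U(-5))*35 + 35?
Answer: 4235/27 ≈ 156.85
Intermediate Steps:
U(H) = H/3 (U(H) = H*(⅓) = H/3)
T = -8/9 (T = (5*(-1) - 3)/9 = (-5 - 3)/9 = (⅑)*(-8) = -8/9 ≈ -0.88889)
r(w, R) = 2 + R*w (r(w, R) = 2 + w*R = 2 + R*w)
r(T, U(-5))*35 + 35 = (2 + ((⅓)*(-5))*(-8/9))*35 + 35 = (2 - 5/3*(-8/9))*35 + 35 = (2 + 40/27)*35 + 35 = (94/27)*35 + 35 = 3290/27 + 35 = 4235/27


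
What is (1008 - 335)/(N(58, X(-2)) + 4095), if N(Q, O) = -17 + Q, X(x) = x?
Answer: 673/4136 ≈ 0.16272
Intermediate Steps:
(1008 - 335)/(N(58, X(-2)) + 4095) = (1008 - 335)/((-17 + 58) + 4095) = 673/(41 + 4095) = 673/4136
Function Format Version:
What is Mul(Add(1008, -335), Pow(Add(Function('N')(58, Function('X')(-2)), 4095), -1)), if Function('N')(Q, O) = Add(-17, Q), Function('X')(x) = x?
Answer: Rational(673, 4136) ≈ 0.16272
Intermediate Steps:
Mul(Add(1008, -335), Pow(Add(Function('N')(58, Function('X')(-2)), 4095), -1)) = Mul(Add(1008, -335), Pow(Add(Add(-17, 58), 4095), -1)) = Mul(673, Pow(Add(41, 4095), -1)) = Mul(673, Pow(4136, -1)) = Mul(673, Rational(1, 4136)) = Rational(673, 4136)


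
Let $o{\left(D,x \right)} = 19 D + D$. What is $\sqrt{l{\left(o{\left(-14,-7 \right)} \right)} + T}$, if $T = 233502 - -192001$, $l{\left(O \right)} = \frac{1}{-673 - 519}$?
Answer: $\frac{5 \sqrt{6045818934}}{596} \approx 652.31$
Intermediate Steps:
$o{\left(D,x \right)} = 20 D$
$l{\left(O \right)} = - \frac{1}{1192}$ ($l{\left(O \right)} = \frac{1}{-1192} = - \frac{1}{1192}$)
$T = 425503$ ($T = 233502 + 192001 = 425503$)
$\sqrt{l{\left(o{\left(-14,-7 \right)} \right)} + T} = \sqrt{- \frac{1}{1192} + 425503} = \sqrt{\frac{507199575}{1192}} = \frac{5 \sqrt{6045818934}}{596}$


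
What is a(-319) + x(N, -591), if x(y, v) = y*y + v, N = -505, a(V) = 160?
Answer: 254594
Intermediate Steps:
x(y, v) = v + y**2 (x(y, v) = y**2 + v = v + y**2)
a(-319) + x(N, -591) = 160 + (-591 + (-505)**2) = 160 + (-591 + 255025) = 160 + 254434 = 254594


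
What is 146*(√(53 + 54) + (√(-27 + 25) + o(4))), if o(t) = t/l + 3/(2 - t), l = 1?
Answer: 365 + 146*√107 + 146*I*√2 ≈ 1875.2 + 206.48*I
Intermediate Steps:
o(t) = t + 3/(2 - t) (o(t) = t/1 + 3/(2 - t) = t*1 + 3/(2 - t) = t + 3/(2 - t))
146*(√(53 + 54) + (√(-27 + 25) + o(4))) = 146*(√(53 + 54) + (√(-27 + 25) + (-3 + 4² - 2*4)/(-2 + 4))) = 146*(√107 + (√(-2) + (-3 + 16 - 8)/2)) = 146*(√107 + (I*√2 + (½)*5)) = 146*(√107 + (I*√2 + 5/2)) = 146*(√107 + (5/2 + I*√2)) = 146*(5/2 + √107 + I*√2) = 365 + 146*√107 + 146*I*√2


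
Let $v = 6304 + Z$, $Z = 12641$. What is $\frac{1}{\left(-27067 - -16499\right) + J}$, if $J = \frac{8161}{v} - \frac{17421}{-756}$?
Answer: $- \frac{530460}{5593449037} \approx -9.4836 \cdot 10^{-5}$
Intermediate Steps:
$v = 18945$ ($v = 6304 + 12641 = 18945$)
$J = \frac{12452243}{530460}$ ($J = \frac{8161}{18945} - \frac{17421}{-756} = 8161 \cdot \frac{1}{18945} - - \frac{5807}{252} = \frac{8161}{18945} + \frac{5807}{252} = \frac{12452243}{530460} \approx 23.474$)
$\frac{1}{\left(-27067 - -16499\right) + J} = \frac{1}{\left(-27067 - -16499\right) + \frac{12452243}{530460}} = \frac{1}{\left(-27067 + 16499\right) + \frac{12452243}{530460}} = \frac{1}{-10568 + \frac{12452243}{530460}} = \frac{1}{- \frac{5593449037}{530460}} = - \frac{530460}{5593449037}$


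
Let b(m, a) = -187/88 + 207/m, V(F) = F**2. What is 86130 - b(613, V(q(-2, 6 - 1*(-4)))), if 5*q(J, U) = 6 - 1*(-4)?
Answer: 422390285/4904 ≈ 86132.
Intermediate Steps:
q(J, U) = 2 (q(J, U) = (6 - 1*(-4))/5 = (6 + 4)/5 = (1/5)*10 = 2)
b(m, a) = -17/8 + 207/m (b(m, a) = -187*1/88 + 207/m = -17/8 + 207/m)
86130 - b(613, V(q(-2, 6 - 1*(-4)))) = 86130 - (-17/8 + 207/613) = 86130 - 1*(-8765/4904) = 86130 + 8765/4904 = 422390285/4904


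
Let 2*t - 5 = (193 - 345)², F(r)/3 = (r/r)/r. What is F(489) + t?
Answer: 3766769/326 ≈ 11555.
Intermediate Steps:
F(r) = 3/r (F(r) = 3*((r/r)/r) = 3*(1/r) = 3/r)
t = 23109/2 (t = 5/2 + (193 - 345)²/2 = 5/2 + (½)*(-152)² = 5/2 + (½)*23104 = 5/2 + 11552 = 23109/2 ≈ 11555.)
F(489) + t = 3/489 + 23109/2 = 3*(1/489) + 23109/2 = 1/163 + 23109/2 = 3766769/326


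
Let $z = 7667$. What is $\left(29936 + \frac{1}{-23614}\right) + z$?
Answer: $\frac{887957241}{23614} \approx 37603.0$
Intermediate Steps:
$\left(29936 + \frac{1}{-23614}\right) + z = \left(29936 + \frac{1}{-23614}\right) + 7667 = \left(29936 - \frac{1}{23614}\right) + 7667 = \frac{706908703}{23614} + 7667 = \frac{887957241}{23614}$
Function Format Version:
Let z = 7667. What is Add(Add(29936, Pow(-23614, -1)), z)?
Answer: Rational(887957241, 23614) ≈ 37603.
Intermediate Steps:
Add(Add(29936, Pow(-23614, -1)), z) = Add(Add(29936, Pow(-23614, -1)), 7667) = Add(Add(29936, Rational(-1, 23614)), 7667) = Add(Rational(706908703, 23614), 7667) = Rational(887957241, 23614)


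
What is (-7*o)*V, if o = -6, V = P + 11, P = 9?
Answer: 840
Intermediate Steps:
V = 20 (V = 9 + 11 = 20)
(-7*o)*V = -7*(-6)*20 = 42*20 = 840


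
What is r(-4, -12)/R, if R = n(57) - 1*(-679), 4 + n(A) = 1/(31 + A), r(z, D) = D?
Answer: -1056/59401 ≈ -0.017777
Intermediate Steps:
n(A) = -4 + 1/(31 + A)
R = 59401/88 (R = (-123 - 4*57)/(31 + 57) - 1*(-679) = (-123 - 228)/88 + 679 = (1/88)*(-351) + 679 = -351/88 + 679 = 59401/88 ≈ 675.01)
r(-4, -12)/R = -12/59401/88 = -12*88/59401 = -1056/59401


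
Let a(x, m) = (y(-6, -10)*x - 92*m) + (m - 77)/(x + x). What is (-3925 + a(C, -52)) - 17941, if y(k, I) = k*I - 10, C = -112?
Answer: -5080639/224 ≈ -22681.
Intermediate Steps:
y(k, I) = -10 + I*k (y(k, I) = I*k - 10 = -10 + I*k)
a(x, m) = -92*m + 50*x + (-77 + m)/(2*x) (a(x, m) = ((-10 - 10*(-6))*x - 92*m) + (m - 77)/(x + x) = ((-10 + 60)*x - 92*m) + (-77 + m)/((2*x)) = (50*x - 92*m) + (-77 + m)*(1/(2*x)) = (-92*m + 50*x) + (-77 + m)/(2*x) = -92*m + 50*x + (-77 + m)/(2*x))
(-3925 + a(C, -52)) - 17941 = (-3925 + (1/2)*(-77 - 52 - 4*(-112)*(-25*(-112) + 46*(-52)))/(-112)) - 17941 = (-3925 + (1/2)*(-1/112)*(-77 - 52 - 4*(-112)*(2800 - 2392))) - 17941 = (-3925 + (1/2)*(-1/112)*(-77 - 52 - 4*(-112)*408)) - 17941 = (-3925 + (1/2)*(-1/112)*(-77 - 52 + 182784)) - 17941 = (-3925 + (1/2)*(-1/112)*182655) - 17941 = (-3925 - 182655/224) - 17941 = -1061855/224 - 17941 = -5080639/224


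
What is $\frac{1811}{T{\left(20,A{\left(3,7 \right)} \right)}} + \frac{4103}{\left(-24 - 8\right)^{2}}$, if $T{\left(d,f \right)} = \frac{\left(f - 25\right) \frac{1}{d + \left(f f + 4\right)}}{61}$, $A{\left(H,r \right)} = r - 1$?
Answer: $- \frac{6787260283}{19456} \approx -3.4885 \cdot 10^{5}$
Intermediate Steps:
$A{\left(H,r \right)} = -1 + r$
$T{\left(d,f \right)} = \frac{-25 + f}{61 \left(4 + d + f^{2}\right)}$ ($T{\left(d,f \right)} = \frac{-25 + f}{d + \left(f^{2} + 4\right)} \frac{1}{61} = \frac{-25 + f}{d + \left(4 + f^{2}\right)} \frac{1}{61} = \frac{-25 + f}{4 + d + f^{2}} \cdot \frac{1}{61} = \frac{-25 + f}{61 \left(4 + d + f^{2}\right)}$)
$\frac{1811}{T{\left(20,A{\left(3,7 \right)} \right)}} + \frac{4103}{\left(-24 - 8\right)^{2}} = \frac{1811}{\frac{1}{61} \frac{1}{4 + 20 + \left(-1 + 7\right)^{2}} \left(-25 + \left(-1 + 7\right)\right)} + \frac{4103}{\left(-24 - 8\right)^{2}} = \frac{1811}{\frac{1}{61} \frac{1}{4 + 20 + 6^{2}} \left(-25 + 6\right)} + \frac{4103}{\left(-32\right)^{2}} = \frac{1811}{\frac{1}{61} \frac{1}{4 + 20 + 36} \left(-19\right)} + \frac{4103}{1024} = \frac{1811}{\frac{1}{61} \cdot \frac{1}{60} \left(-19\right)} + 4103 \cdot \frac{1}{1024} = \frac{1811}{\frac{1}{61} \cdot \frac{1}{60} \left(-19\right)} + \frac{4103}{1024} = \frac{1811}{- \frac{19}{3660}} + \frac{4103}{1024} = 1811 \left(- \frac{3660}{19}\right) + \frac{4103}{1024} = - \frac{6628260}{19} + \frac{4103}{1024} = - \frac{6787260283}{19456}$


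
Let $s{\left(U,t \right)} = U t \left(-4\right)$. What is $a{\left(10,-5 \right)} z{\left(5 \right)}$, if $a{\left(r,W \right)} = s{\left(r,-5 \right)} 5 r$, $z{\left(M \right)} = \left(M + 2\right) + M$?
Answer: $120000$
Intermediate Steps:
$z{\left(M \right)} = 2 + 2 M$ ($z{\left(M \right)} = \left(2 + M\right) + M = 2 + 2 M$)
$s{\left(U,t \right)} = - 4 U t$
$a{\left(r,W \right)} = 100 r^{2}$ ($a{\left(r,W \right)} = \left(-4\right) r \left(-5\right) 5 r = 20 r 5 r = 100 r r = 100 r^{2}$)
$a{\left(10,-5 \right)} z{\left(5 \right)} = 100 \cdot 10^{2} \left(2 + 2 \cdot 5\right) = 100 \cdot 100 \left(2 + 10\right) = 10000 \cdot 12 = 120000$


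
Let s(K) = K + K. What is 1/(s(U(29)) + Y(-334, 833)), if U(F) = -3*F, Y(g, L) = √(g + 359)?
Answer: -1/169 ≈ -0.0059172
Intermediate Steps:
Y(g, L) = √(359 + g)
s(K) = 2*K
1/(s(U(29)) + Y(-334, 833)) = 1/(2*(-3*29) + √(359 - 334)) = 1/(2*(-87) + √25) = 1/(-174 + 5) = 1/(-169) = -1/169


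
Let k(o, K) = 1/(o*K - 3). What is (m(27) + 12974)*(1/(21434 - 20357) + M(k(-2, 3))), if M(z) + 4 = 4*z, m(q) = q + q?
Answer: -187042996/3231 ≈ -57890.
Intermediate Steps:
m(q) = 2*q
k(o, K) = 1/(-3 + K*o) (k(o, K) = 1/(K*o - 3) = 1/(-3 + K*o))
M(z) = -4 + 4*z
(m(27) + 12974)*(1/(21434 - 20357) + M(k(-2, 3))) = (2*27 + 12974)*(1/(21434 - 20357) + (-4 + 4/(-3 + 3*(-2)))) = (54 + 12974)*(1/1077 + (-4 + 4/(-3 - 6))) = 13028*(1/1077 + (-4 + 4/(-9))) = 13028*(1/1077 + (-4 + 4*(-⅑))) = 13028*(1/1077 + (-4 - 4/9)) = 13028*(1/1077 - 40/9) = 13028*(-14357/3231) = -187042996/3231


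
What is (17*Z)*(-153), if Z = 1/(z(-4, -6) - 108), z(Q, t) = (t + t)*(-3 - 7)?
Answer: -867/4 ≈ -216.75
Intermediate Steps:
z(Q, t) = -20*t (z(Q, t) = (2*t)*(-10) = -20*t)
Z = 1/12 (Z = 1/(-20*(-6) - 108) = 1/(120 - 108) = 1/12 ≈ 0.083333)
(17*Z)*(-153) = (17*(1/12))*(-153) = (17/12)*(-153) = -867/4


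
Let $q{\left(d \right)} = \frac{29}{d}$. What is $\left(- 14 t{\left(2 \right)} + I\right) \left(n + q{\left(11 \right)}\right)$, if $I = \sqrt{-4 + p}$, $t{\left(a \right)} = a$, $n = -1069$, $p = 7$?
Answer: $\frac{328440}{11} - \frac{11730 \sqrt{3}}{11} \approx 28011.0$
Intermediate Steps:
$I = \sqrt{3}$ ($I = \sqrt{-4 + 7} = \sqrt{3} \approx 1.732$)
$\left(- 14 t{\left(2 \right)} + I\right) \left(n + q{\left(11 \right)}\right) = \left(\left(-14\right) 2 + \sqrt{3}\right) \left(-1069 + \frac{29}{11}\right) = \left(-28 + \sqrt{3}\right) \left(-1069 + 29 \cdot \frac{1}{11}\right) = \left(-28 + \sqrt{3}\right) \left(-1069 + \frac{29}{11}\right) = \left(-28 + \sqrt{3}\right) \left(- \frac{11730}{11}\right) = \frac{328440}{11} - \frac{11730 \sqrt{3}}{11}$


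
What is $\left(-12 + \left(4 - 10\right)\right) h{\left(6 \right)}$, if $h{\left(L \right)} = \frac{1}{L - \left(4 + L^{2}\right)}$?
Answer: $\frac{9}{17} \approx 0.52941$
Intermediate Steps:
$h{\left(L \right)} = \frac{1}{-4 + L - L^{2}}$
$\left(-12 + \left(4 - 10\right)\right) h{\left(6 \right)} = \left(-12 + \left(4 - 10\right)\right) \left(- \frac{1}{4 + 6^{2} - 6}\right) = \left(-12 + \left(4 - 10\right)\right) \left(- \frac{1}{4 + 36 - 6}\right) = \left(-12 - 6\right) \left(- \frac{1}{34}\right) = - 18 \left(\left(-1\right) \frac{1}{34}\right) = \left(-18\right) \left(- \frac{1}{34}\right) = \frac{9}{17}$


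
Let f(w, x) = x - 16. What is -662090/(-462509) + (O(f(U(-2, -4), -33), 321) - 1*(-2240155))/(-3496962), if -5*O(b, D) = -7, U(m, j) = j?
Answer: 1066009228477/1347813664715 ≈ 0.79092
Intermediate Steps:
f(w, x) = -16 + x
O(b, D) = 7/5 (O(b, D) = -⅕*(-7) = 7/5)
-662090/(-462509) + (O(f(U(-2, -4), -33), 321) - 1*(-2240155))/(-3496962) = -662090/(-462509) + (7/5 - 1*(-2240155))/(-3496962) = -662090*(-1/462509) + (7/5 + 2240155)*(-1/3496962) = 662090/462509 + (11200782/5)*(-1/3496962) = 662090/462509 - 1866797/2914135 = 1066009228477/1347813664715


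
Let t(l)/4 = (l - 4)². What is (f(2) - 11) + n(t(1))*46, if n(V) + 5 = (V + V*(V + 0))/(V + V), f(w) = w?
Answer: 612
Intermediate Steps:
t(l) = 4*(-4 + l)² (t(l) = 4*(l - 4)² = 4*(-4 + l)²)
n(V) = -5 + (V + V²)/(2*V) (n(V) = -5 + (V + V*(V + 0))/(V + V) = -5 + (V + V*V)/((2*V)) = -5 + (V + V²)*(1/(2*V)) = -5 + (V + V²)/(2*V))
(f(2) - 11) + n(t(1))*46 = (2 - 11) + (-9/2 + (4*(-4 + 1)²)/2)*46 = -9 + (-9/2 + (4*(-3)²)/2)*46 = -9 + (-9/2 + (4*9)/2)*46 = -9 + (-9/2 + (½)*36)*46 = -9 + (-9/2 + 18)*46 = -9 + (27/2)*46 = -9 + 621 = 612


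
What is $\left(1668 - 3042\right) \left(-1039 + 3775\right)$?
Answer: $-3759264$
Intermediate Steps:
$\left(1668 - 3042\right) \left(-1039 + 3775\right) = \left(-1374\right) 2736 = -3759264$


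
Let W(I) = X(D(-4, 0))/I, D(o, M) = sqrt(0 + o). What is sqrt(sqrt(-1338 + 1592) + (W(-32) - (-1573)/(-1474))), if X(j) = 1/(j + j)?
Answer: sqrt(-1226368 + 8978*I + 1149184*sqrt(254))/1072 ≈ 3.8562 + 0.001013*I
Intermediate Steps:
D(o, M) = sqrt(o)
X(j) = 1/(2*j)
W(I) = -I/(4*I) (W(I) = (1/(2*(sqrt(-4))))/I = (1/(2*((2*I))))/I = ((-I/2)/2)/I = (-I/4)/I = -I/(4*I))
sqrt(sqrt(-1338 + 1592) + (W(-32) - (-1573)/(-1474))) = sqrt(sqrt(-1338 + 1592) + (-1/4*I/(-32) - (-1573)/(-1474))) = sqrt(sqrt(254) + (-1/4*I*(-1/32) - (-1573)*(-1)/1474)) = sqrt(sqrt(254) + (I/128 - 1*143/134)) = sqrt(sqrt(254) + (I/128 - 143/134)) = sqrt(sqrt(254) + (-143/134 + I/128)) = sqrt(-143/134 + sqrt(254) + I/128)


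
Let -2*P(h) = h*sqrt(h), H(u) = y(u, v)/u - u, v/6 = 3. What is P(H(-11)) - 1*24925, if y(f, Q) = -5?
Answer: -24925 - 189*sqrt(154)/121 ≈ -24944.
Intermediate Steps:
v = 18 (v = 6*3 = 18)
H(u) = -u - 5/u (H(u) = -5/u - u = -u - 5/u)
P(h) = -h**(3/2)/2 (P(h) = -h*sqrt(h)/2 = -h**(3/2)/2)
P(H(-11)) - 1*24925 = -(-1*(-11) - 5/(-11))**(3/2)/2 - 1*24925 = -(11 - 5*(-1/11))**(3/2)/2 - 24925 = -(11 + 5/11)**(3/2)/2 - 24925 = -189*sqrt(154)/121 - 24925 = -24925 - 189*sqrt(154)/121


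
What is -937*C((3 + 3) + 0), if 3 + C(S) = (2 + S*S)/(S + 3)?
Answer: -10307/9 ≈ -1145.2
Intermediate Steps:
C(S) = -3 + (2 + S**2)/(3 + S) (C(S) = -3 + (2 + S*S)/(S + 3) = -3 + (2 + S**2)/(3 + S))
-937*C((3 + 3) + 0) = -937*(-7 + ((3 + 3) + 0)**2 - 3*((3 + 3) + 0))/(3 + ((3 + 3) + 0)) = -937*(-7 + (6 + 0)**2 - 3*(6 + 0))/(3 + (6 + 0)) = -937*(-7 + 6**2 - 3*6)/(3 + 6) = -937*(-7 + 36 - 18)/9 = -937*11/9 = -10307/9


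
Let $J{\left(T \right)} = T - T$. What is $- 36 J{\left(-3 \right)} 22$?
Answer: $0$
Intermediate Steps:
$J{\left(T \right)} = 0$
$- 36 J{\left(-3 \right)} 22 = \left(-36\right) 0 \cdot 22 = 0 \cdot 22 = 0$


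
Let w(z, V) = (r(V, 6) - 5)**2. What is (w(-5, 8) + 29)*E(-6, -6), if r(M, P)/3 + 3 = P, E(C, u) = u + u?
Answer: -540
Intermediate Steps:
E(C, u) = 2*u
r(M, P) = -9 + 3*P
w(z, V) = 16 (w(z, V) = ((-9 + 3*6) - 5)**2 = ((-9 + 18) - 5)**2 = (9 - 5)**2 = 4**2 = 16)
(w(-5, 8) + 29)*E(-6, -6) = (16 + 29)*(2*(-6)) = 45*(-12) = -540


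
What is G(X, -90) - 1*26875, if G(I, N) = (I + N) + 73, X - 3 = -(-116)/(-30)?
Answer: -403393/15 ≈ -26893.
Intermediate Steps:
X = -13/15 (X = 3 - (-116)/(-30) = 3 - (-116)*(-1)/30 = 3 - 4*29/30 = 3 - 58/15 = -13/15 ≈ -0.86667)
G(I, N) = 73 + I + N
G(X, -90) - 1*26875 = (73 - 13/15 - 90) - 1*26875 = -268/15 - 26875 = -403393/15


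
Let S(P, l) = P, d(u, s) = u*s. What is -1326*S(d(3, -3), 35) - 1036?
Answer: 10898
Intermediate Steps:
d(u, s) = s*u
-1326*S(d(3, -3), 35) - 1036 = -(-3978)*3 - 1036 = -1326*(-9) - 1036 = 11934 - 1036 = 10898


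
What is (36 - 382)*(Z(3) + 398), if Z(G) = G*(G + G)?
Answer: -143936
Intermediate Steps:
Z(G) = 2*G² (Z(G) = G*(2*G) = 2*G²)
(36 - 382)*(Z(3) + 398) = (36 - 382)*(2*3² + 398) = -346*(2*9 + 398) = -346*(18 + 398) = -346*416 = -143936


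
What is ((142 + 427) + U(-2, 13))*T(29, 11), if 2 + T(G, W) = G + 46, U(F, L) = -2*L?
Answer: 39639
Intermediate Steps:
T(G, W) = 44 + G (T(G, W) = -2 + (G + 46) = -2 + (46 + G) = 44 + G)
((142 + 427) + U(-2, 13))*T(29, 11) = ((142 + 427) - 2*13)*(44 + 29) = (569 - 26)*73 = 543*73 = 39639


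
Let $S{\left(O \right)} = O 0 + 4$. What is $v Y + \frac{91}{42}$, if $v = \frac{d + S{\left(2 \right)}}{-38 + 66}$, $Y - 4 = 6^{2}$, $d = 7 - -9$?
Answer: $\frac{1291}{42} \approx 30.738$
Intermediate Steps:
$S{\left(O \right)} = 4$ ($S{\left(O \right)} = 0 + 4 = 4$)
$d = 16$ ($d = 7 + 9 = 16$)
$Y = 40$ ($Y = 4 + 6^{2} = 4 + 36 = 40$)
$v = \frac{5}{7}$ ($v = \frac{16 + 4}{-38 + 66} = \frac{20}{28} = 20 \cdot \frac{1}{28} = \frac{5}{7} \approx 0.71429$)
$v Y + \frac{91}{42} = \frac{5}{7} \cdot 40 + \frac{91}{42} = \frac{200}{7} + 91 \cdot \frac{1}{42} = \frac{200}{7} + \frac{13}{6} = \frac{1291}{42}$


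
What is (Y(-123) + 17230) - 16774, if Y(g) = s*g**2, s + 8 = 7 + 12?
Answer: 166875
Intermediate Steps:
s = 11 (s = -8 + (7 + 12) = -8 + 19 = 11)
Y(g) = 11*g**2
(Y(-123) + 17230) - 16774 = (11*(-123)**2 + 17230) - 16774 = (11*15129 + 17230) - 16774 = (166419 + 17230) - 16774 = 183649 - 16774 = 166875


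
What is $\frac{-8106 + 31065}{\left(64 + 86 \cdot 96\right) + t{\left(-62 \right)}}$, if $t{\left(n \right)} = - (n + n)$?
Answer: $\frac{22959}{8444} \approx 2.719$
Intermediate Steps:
$t{\left(n \right)} = - 2 n$
$\frac{-8106 + 31065}{\left(64 + 86 \cdot 96\right) + t{\left(-62 \right)}} = \frac{-8106 + 31065}{\left(64 + 86 \cdot 96\right) - -124} = \frac{22959}{\left(64 + 8256\right) + 124} = \frac{22959}{8320 + 124} = \frac{22959}{8444}$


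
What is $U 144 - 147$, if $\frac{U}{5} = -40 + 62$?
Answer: $15693$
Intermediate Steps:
$U = 110$ ($U = 5 \left(-40 + 62\right) = 5 \cdot 22 = 110$)
$U 144 - 147 = 110 \cdot 144 - 147 = 15840 - 147 = 15693$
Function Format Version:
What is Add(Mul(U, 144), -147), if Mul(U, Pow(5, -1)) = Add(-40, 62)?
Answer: 15693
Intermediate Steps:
U = 110 (U = Mul(5, Add(-40, 62)) = Mul(5, 22) = 110)
Add(Mul(U, 144), -147) = Add(Mul(110, 144), -147) = Add(15840, -147) = 15693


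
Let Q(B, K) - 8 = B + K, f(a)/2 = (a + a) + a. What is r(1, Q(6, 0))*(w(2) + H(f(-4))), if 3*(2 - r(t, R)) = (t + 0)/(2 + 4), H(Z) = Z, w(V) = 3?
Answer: -245/6 ≈ -40.833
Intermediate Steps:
f(a) = 6*a (f(a) = 2*((a + a) + a) = 2*(2*a + a) = 2*(3*a) = 6*a)
Q(B, K) = 8 + B + K (Q(B, K) = 8 + (B + K) = 8 + B + K)
r(t, R) = 2 - t/18 (r(t, R) = 2 - (t + 0)/(3*(2 + 4)) = 2 - t/(3*6) = 2 - t/18)
r(1, Q(6, 0))*(w(2) + H(f(-4))) = (2 - 1/18*1)*(3 + 6*(-4)) = (2 - 1/18)*(3 - 24) = (35/18)*(-21) = -245/6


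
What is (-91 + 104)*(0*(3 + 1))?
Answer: 0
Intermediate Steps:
(-91 + 104)*(0*(3 + 1)) = 13*(0*4) = 13*0 = 0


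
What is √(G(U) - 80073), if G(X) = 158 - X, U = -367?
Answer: 2*I*√19887 ≈ 282.04*I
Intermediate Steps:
√(G(U) - 80073) = √((158 - 1*(-367)) - 80073) = √((158 + 367) - 80073) = √(525 - 80073) = √(-79548) = 2*I*√19887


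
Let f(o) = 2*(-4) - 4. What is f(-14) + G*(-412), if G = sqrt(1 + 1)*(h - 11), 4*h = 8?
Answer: -12 + 3708*sqrt(2) ≈ 5231.9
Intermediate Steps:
h = 2 (h = (1/4)*8 = 2)
f(o) = -12 (f(o) = -8 - 4 = -12)
G = -9*sqrt(2) (G = sqrt(1 + 1)*(2 - 11) = sqrt(2)*(-9) = -9*sqrt(2) ≈ -12.728)
f(-14) + G*(-412) = -12 - 9*sqrt(2)*(-412) = -12 + 3708*sqrt(2)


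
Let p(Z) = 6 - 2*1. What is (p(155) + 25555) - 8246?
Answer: 17313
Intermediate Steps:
p(Z) = 4 (p(Z) = 6 - 2 = 4)
(p(155) + 25555) - 8246 = (4 + 25555) - 8246 = 25559 - 8246 = 17313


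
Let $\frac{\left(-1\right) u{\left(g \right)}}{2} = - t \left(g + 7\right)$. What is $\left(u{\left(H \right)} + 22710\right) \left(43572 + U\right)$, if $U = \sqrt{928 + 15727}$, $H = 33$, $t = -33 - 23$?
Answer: $794317560 + 18230 \sqrt{16655} \approx 7.9667 \cdot 10^{8}$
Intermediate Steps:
$t = -56$ ($t = -33 - 23 = -56$)
$U = \sqrt{16655} \approx 129.05$
$u{\left(g \right)} = -784 - 112 g$ ($u{\left(g \right)} = - 2 \left(- \left(-56\right) \left(g + 7\right)\right) = - 2 \left(- \left(-56\right) \left(7 + g\right)\right) = - 2 \left(- (-392 - 56 g)\right) = - 2 \left(392 + 56 g\right) = -784 - 112 g$)
$\left(u{\left(H \right)} + 22710\right) \left(43572 + U\right) = \left(\left(-784 - 3696\right) + 22710\right) \left(43572 + \sqrt{16655}\right) = \left(-4480 + 22710\right) \left(43572 + \sqrt{16655}\right) = 18230 \left(43572 + \sqrt{16655}\right) = 794317560 + 18230 \sqrt{16655}$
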